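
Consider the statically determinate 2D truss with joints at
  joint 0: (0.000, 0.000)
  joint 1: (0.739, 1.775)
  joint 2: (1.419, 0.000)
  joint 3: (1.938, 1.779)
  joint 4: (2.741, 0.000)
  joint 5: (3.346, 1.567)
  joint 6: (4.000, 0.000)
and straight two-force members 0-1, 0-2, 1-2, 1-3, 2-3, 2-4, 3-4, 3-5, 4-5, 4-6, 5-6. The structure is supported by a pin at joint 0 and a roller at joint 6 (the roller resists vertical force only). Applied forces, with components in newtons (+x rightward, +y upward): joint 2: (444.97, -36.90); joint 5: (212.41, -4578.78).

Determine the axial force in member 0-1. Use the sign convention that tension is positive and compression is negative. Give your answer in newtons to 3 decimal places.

N=7 nodes, M=11 members, R=3 reactions → 2N=14, M+R=14
member 0 (0-1): L=1.9227, (cx,cy)=(0.3844,0.9232)
member 1 (0-2): L=1.4190, (cx,cy)=(1.0000,0.0000)
member 2 (1-2): L=1.9008, (cx,cy)=(0.3577,-0.9338)
member 3 (1-3): L=1.1990, (cx,cy)=(1.0000,0.0033)
member 4 (2-3): L=1.8532, (cx,cy)=(0.2801,0.9600)
member 5 (2-4): L=1.3220, (cx,cy)=(1.0000,0.0000)
member 6 (3-4): L=1.9518, (cx,cy)=(0.4114,-0.9115)
member 7 (3-5): L=1.4239, (cx,cy)=(0.9889,-0.1489)
member 8 (4-5): L=1.6797, (cx,cy)=(0.3602,0.9329)
member 9 (4-6): L=1.2590, (cx,cy)=(1.0000,0.0000)
member 10 (5-6): L=1.6980, (cx,cy)=(0.3852,-0.9229)
solve A·x = −loads:
  F[0-1] = -746.5773 N (compression)
  F[0-2] = +944.3321 N (tension)
  F[1-2] = +736.1090 N (tension)
  F[1-3] = -550.2944 N (compression)
  F[2-3] = -677.6095 N (compression)
  F[2-4] = +952.4741 N (tension)
  F[3-4] = +899.0620 N (tension)
  F[3-5] = -1122.4568 N (compression)
  F[4-5] = -878.4057 N (compression)
  F[4-6] = +1638.7359 N (tension)
  F[5-6] = -4254.7004 N (compression)
  Rx@0 = -657.3800 N
  Ry@0 = +689.2286 N
  Ry@6 = +3926.4514 N

-746.577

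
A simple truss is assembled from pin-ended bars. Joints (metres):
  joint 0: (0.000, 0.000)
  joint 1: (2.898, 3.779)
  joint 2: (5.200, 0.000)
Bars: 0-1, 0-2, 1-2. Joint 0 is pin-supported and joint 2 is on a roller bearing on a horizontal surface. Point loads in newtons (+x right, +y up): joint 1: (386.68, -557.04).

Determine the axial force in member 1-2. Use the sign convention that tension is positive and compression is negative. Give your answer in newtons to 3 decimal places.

N=3 nodes, M=3 members, R=3 reactions → 2N=6, M+R=6
member 0 (0-1): L=4.7623, (cx,cy)=(0.6085,0.7935)
member 1 (0-2): L=5.2000, (cx,cy)=(1.0000,0.0000)
member 2 (1-2): L=4.4249, (cx,cy)=(0.5202,-0.8540)
solve A·x = −loads:
  F[0-1] = +43.3695 N (tension)
  F[0-2] = +360.2882 N (tension)
  F[1-2] = -692.5508 N (compression)
  Rx@0 = -386.6800 N
  Ry@0 = -34.4149 N
  Ry@2 = +591.4549 N

-692.551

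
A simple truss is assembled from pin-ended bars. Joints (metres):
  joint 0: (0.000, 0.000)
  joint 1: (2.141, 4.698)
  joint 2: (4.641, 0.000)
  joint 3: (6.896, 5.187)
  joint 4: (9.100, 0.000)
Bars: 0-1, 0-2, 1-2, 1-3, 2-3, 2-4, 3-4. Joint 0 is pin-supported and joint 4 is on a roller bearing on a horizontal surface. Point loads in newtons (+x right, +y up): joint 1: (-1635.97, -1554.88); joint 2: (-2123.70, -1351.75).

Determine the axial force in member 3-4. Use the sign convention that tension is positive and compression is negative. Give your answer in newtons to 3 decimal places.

N=5 nodes, M=7 members, R=3 reactions → 2N=10, M+R=10
member 0 (0-1): L=5.1629, (cx,cy)=(0.4147,0.9100)
member 1 (0-2): L=4.6410, (cx,cy)=(1.0000,0.0000)
member 2 (1-2): L=5.3218, (cx,cy)=(0.4698,-0.8828)
member 3 (1-3): L=4.7801, (cx,cy)=(0.9948,0.1023)
member 4 (2-3): L=5.6560, (cx,cy)=(0.3987,0.9171)
member 5 (2-4): L=4.4590, (cx,cy)=(1.0000,0.0000)
member 6 (3-4): L=5.6358, (cx,cy)=(0.3911,-0.9204)
solve A·x = −loads:
  F[0-1] = -2962.7691 N (compression)
  F[0-2] = -2531.0306 N (compression)
  F[1-2] = +1270.5562 N (tension)
  F[1-3] = -190.5367 N (compression)
  F[2-3] = +250.9217 N (tension)
  F[2-4] = +89.4961 N (tension)
  F[3-4] = -228.8498 N (compression)
  Rx@0 = +3759.6700 N
  Ry@0 = +2696.0055 N
  Ry@4 = +210.6245 N

-228.850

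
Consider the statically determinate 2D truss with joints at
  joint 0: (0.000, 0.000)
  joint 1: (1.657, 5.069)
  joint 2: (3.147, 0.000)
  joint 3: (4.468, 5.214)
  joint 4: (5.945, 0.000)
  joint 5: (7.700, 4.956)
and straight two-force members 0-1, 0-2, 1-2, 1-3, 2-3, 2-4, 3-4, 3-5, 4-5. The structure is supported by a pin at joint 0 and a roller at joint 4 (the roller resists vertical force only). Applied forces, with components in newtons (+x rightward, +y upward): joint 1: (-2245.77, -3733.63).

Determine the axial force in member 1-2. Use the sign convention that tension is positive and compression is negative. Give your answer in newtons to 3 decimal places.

936.753

N=6 nodes, M=9 members, R=3 reactions → 2N=12, M+R=12
member 0 (0-1): L=5.3330, (cx,cy)=(0.3107,0.9505)
member 1 (0-2): L=3.1470, (cx,cy)=(1.0000,0.0000)
member 2 (1-2): L=5.2835, (cx,cy)=(0.2820,-0.9594)
member 3 (1-3): L=2.8147, (cx,cy)=(0.9987,0.0515)
member 4 (2-3): L=5.3787, (cx,cy)=(0.2456,0.9694)
member 5 (2-4): L=2.7980, (cx,cy)=(1.0000,0.0000)
member 6 (3-4): L=5.4192, (cx,cy)=(0.2726,-0.9621)
member 7 (3-5): L=3.2423, (cx,cy)=(0.9968,-0.0796)
member 8 (4-5): L=5.2576, (cx,cy)=(0.3338,0.9426)
solve A·x = −loads:
  F[0-1] = -4847.7822 N (compression)
  F[0-2] = -739.5178 N (compression)
  F[1-2] = +936.7525 N (tension)
  F[1-3] = +475.9738 N (tension)
  F[2-3] = -927.1263 N (compression)
  F[2-4] = -247.6428 N (compression)
  F[3-4] = +908.6096 N (tension)
  F[3-5] = -0.0000 N (tension)
  F[4-5] = +0.0000 N (tension)
  Rx@0 = +2245.7700 N
  Ry@0 = +4607.8408 N
  Ry@4 = -874.2108 N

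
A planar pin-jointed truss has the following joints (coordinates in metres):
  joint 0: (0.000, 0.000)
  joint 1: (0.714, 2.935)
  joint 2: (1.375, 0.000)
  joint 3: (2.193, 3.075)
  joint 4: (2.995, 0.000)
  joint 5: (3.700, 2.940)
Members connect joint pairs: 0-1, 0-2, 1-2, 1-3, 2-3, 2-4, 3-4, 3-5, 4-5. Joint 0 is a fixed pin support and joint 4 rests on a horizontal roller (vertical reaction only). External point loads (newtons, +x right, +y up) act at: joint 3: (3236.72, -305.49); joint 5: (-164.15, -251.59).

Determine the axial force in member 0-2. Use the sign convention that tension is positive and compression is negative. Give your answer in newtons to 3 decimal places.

N=6 nodes, M=9 members, R=3 reactions → 2N=12, M+R=12
member 0 (0-1): L=3.0206, (cx,cy)=(0.2364,0.9717)
member 1 (0-2): L=1.3750, (cx,cy)=(1.0000,0.0000)
member 2 (1-2): L=3.0085, (cx,cy)=(0.2197,-0.9756)
member 3 (1-3): L=1.4856, (cx,cy)=(0.9955,0.0942)
member 4 (2-3): L=3.1819, (cx,cy)=(0.2571,0.9664)
member 5 (2-4): L=1.6200, (cx,cy)=(1.0000,0.0000)
member 6 (3-4): L=3.1779, (cx,cy)=(0.2524,-0.9676)
member 7 (3-5): L=1.5130, (cx,cy)=(0.9960,-0.0892)
member 8 (4-5): L=3.0233, (cx,cy)=(0.2332,0.9724)
solve A·x = −loads:
  F[0-1] = +3231.0219 N (tension)
  F[0-2] = +2308.8310 N (tension)
  F[1-2] = -3078.3620 N (compression)
  F[1-3] = +1446.5231 N (tension)
  F[2-3] = +3107.5851 N (tension)
  F[2-4] = +833.5994 N (tension)
  F[3-4] = -3550.7812 N (compression)
  F[3-5] = -102.0435 N (compression)
  F[4-5] = -268.0853 N (compression)
  Rx@0 = -3072.5700 N
  Ry@0 = -3139.4594 N
  Ry@4 = +3696.5394 N

2308.831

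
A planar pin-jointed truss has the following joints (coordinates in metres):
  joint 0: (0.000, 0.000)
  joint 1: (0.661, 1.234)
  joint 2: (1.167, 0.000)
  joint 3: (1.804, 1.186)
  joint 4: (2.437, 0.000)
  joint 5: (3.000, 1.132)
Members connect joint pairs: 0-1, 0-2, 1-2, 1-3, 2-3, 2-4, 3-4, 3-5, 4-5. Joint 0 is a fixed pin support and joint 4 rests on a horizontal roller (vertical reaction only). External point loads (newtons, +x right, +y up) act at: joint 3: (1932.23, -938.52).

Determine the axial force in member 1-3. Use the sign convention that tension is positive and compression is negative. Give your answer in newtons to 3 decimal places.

670.883

N=6 nodes, M=9 members, R=3 reactions → 2N=12, M+R=12
member 0 (0-1): L=1.3999, (cx,cy)=(0.4722,0.8815)
member 1 (0-2): L=1.1670, (cx,cy)=(1.0000,0.0000)
member 2 (1-2): L=1.3337, (cx,cy)=(0.3794,-0.9252)
member 3 (1-3): L=1.1440, (cx,cy)=(0.9991,-0.0420)
member 4 (2-3): L=1.3462, (cx,cy)=(0.4732,0.8810)
member 5 (2-4): L=1.2700, (cx,cy)=(1.0000,0.0000)
member 6 (3-4): L=1.3444, (cx,cy)=(0.4709,-0.8822)
member 7 (3-5): L=1.1972, (cx,cy)=(0.9990,-0.0451)
member 8 (4-5): L=1.2643, (cx,cy)=(0.4453,0.8954)
solve A·x = −loads:
  F[0-1] = +790.2090 N (tension)
  F[0-2] = +1559.1077 N (tension)
  F[1-2] = -783.2800 N (compression)
  F[1-3] = +670.8831 N (tension)
  F[2-3] = +822.6361 N (tension)
  F[2-4] = +872.6915 N (tension)
  F[3-4] = -1853.4051 N (compression)
  F[3-5] = -0.0000 N (compression)
  F[4-5] = +0.0000 N (tension)
  Rx@0 = -1932.2300 N
  Ry@0 = -696.5702 N
  Ry@4 = +1635.0902 N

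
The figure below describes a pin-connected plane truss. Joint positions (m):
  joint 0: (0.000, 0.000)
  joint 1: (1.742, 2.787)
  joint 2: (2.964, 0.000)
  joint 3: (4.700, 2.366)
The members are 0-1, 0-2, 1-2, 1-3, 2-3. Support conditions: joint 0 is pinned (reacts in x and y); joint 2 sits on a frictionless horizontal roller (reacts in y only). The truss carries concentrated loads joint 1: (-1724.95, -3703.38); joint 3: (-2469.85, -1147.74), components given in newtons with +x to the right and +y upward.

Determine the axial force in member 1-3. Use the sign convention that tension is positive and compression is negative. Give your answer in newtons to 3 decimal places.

-1488.666

N=4 nodes, M=5 members, R=3 reactions → 2N=8, M+R=8
member 0 (0-1): L=3.2866, (cx,cy)=(0.5300,0.8480)
member 1 (0-2): L=2.9640, (cx,cy)=(1.0000,0.0000)
member 2 (1-2): L=3.0431, (cx,cy)=(0.4016,-0.9158)
member 3 (1-3): L=2.9878, (cx,cy)=(0.9900,-0.1409)
member 4 (2-3): L=2.9346, (cx,cy)=(0.5916,0.8063)
solve A·x = −loads:
  F[0-1] = -5245.5116 N (compression)
  F[0-2] = -1414.5409 N (compression)
  F[1-2] = +1042.1959 N (tension)
  F[1-3] = -1488.6656 N (compression)
  F[2-3] = -1683.7163 N (compression)
  Rx@0 = +4194.8000 N
  Ry@0 = +4448.0953 N
  Ry@2 = +403.0247 N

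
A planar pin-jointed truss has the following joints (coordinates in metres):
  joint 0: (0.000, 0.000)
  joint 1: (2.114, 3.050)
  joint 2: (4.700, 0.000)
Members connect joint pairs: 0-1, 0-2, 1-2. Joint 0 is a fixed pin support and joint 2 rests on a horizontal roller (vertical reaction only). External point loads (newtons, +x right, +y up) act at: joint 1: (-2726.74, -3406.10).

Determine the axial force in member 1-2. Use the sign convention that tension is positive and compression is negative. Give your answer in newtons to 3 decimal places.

N=3 nodes, M=3 members, R=3 reactions → 2N=6, M+R=6
member 0 (0-1): L=3.7110, (cx,cy)=(0.5697,0.8219)
member 1 (0-2): L=4.7000, (cx,cy)=(1.0000,0.0000)
member 2 (1-2): L=3.9987, (cx,cy)=(0.6467,-0.7627)
solve A·x = −loads:
  F[0-1] = -4433.1930 N (compression)
  F[0-2] = -201.3349 N (compression)
  F[1-2] = +311.3245 N (tension)
  Rx@0 = +2726.7400 N
  Ry@0 = +3643.5599 N
  Ry@2 = -237.4599 N

311.324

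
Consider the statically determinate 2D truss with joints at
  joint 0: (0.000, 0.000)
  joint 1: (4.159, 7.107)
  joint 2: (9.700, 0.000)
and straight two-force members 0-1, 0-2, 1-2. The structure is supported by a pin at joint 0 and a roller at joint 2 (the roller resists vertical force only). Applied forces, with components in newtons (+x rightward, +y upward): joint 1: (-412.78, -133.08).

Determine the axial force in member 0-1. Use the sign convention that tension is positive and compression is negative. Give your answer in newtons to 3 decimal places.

-438.496

N=3 nodes, M=3 members, R=3 reactions → 2N=6, M+R=6
member 0 (0-1): L=8.2345, (cx,cy)=(0.5051,0.8631)
member 1 (0-2): L=9.7000, (cx,cy)=(1.0000,0.0000)
member 2 (1-2): L=9.0118, (cx,cy)=(0.6149,-0.7886)
solve A·x = −loads:
  F[0-1] = -438.4959 N (compression)
  F[0-2] = -191.3084 N (compression)
  F[1-2] = +311.1403 N (tension)
  Rx@0 = +412.7800 N
  Ry@0 = +378.4561 N
  Ry@2 = -245.3761 N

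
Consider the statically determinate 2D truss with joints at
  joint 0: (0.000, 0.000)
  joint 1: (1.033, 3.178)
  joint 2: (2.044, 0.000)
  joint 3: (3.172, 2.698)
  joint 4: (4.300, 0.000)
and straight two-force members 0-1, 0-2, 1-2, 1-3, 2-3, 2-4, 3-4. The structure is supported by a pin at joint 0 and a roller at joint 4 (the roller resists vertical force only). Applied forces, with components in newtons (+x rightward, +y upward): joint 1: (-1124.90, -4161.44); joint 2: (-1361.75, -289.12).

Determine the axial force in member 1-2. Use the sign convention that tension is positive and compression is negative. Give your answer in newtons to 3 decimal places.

37.575

N=5 nodes, M=7 members, R=3 reactions → 2N=10, M+R=10
member 0 (0-1): L=3.3417, (cx,cy)=(0.3091,0.9510)
member 1 (0-2): L=2.0440, (cx,cy)=(1.0000,0.0000)
member 2 (1-2): L=3.3349, (cx,cy)=(0.3032,-0.9529)
member 3 (1-3): L=2.1922, (cx,cy)=(0.9757,-0.2190)
member 4 (2-3): L=2.9243, (cx,cy)=(0.3857,0.9226)
member 5 (2-4): L=2.2560, (cx,cy)=(1.0000,0.0000)
member 6 (3-4): L=2.9243, (cx,cy)=(0.3857,-0.9226)
solve A·x = −loads:
  F[0-1] = -4358.2570 N (compression)
  F[0-2] = -1139.3965 N (compression)
  F[1-2] = +37.5747 N (tension)
  F[1-3] = -239.5575 N (compression)
  F[2-3] = +274.5616 N (tension)
  F[2-4] = +127.8372 N (tension)
  F[3-4] = -331.4145 N (compression)
  Rx@0 = +2486.6500 N
  Ry@0 = +4144.7933 N
  Ry@4 = +305.7667 N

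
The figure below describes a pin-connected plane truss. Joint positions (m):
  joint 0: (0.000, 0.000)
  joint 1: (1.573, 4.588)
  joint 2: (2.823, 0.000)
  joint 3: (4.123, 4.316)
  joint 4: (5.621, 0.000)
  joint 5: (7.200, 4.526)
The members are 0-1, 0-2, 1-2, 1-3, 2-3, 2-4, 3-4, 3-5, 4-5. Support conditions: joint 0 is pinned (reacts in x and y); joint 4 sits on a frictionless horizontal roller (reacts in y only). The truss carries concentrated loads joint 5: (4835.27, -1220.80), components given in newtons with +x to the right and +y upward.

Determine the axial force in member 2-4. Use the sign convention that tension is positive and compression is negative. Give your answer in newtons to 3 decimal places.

788.434

N=6 nodes, M=9 members, R=3 reactions → 2N=12, M+R=12
member 0 (0-1): L=4.8502, (cx,cy)=(0.3243,0.9459)
member 1 (0-2): L=2.8230, (cx,cy)=(1.0000,0.0000)
member 2 (1-2): L=4.7552, (cx,cy)=(0.2629,-0.9648)
member 3 (1-3): L=2.5645, (cx,cy)=(0.9944,-0.1061)
member 4 (2-3): L=4.5075, (cx,cy)=(0.2884,0.9575)
member 5 (2-4): L=2.7980, (cx,cy)=(1.0000,0.0000)
member 6 (3-4): L=4.5686, (cx,cy)=(0.3279,-0.9447)
member 7 (3-5): L=3.0842, (cx,cy)=(0.9977,0.0681)
member 8 (4-5): L=4.7935, (cx,cy)=(0.3294,0.9442)
solve A·x = −loads:
  F[0-1] = +4478.3343 N (tension)
  F[0-2] = +3382.8609 N (tension)
  F[1-2] = -4687.4779 N (compression)
  F[1-3] = +2699.8276 N (tension)
  F[2-3] = +4723.3303 N (tension)
  F[2-4] = +788.4344 N (tension)
  F[3-4] = -4094.8284 N (compression)
  F[3-5] = +5402.0354 N (tension)
  F[4-5] = -1682.5265 N (compression)
  Rx@0 = -4835.2700 N
  Ry@0 = -4236.2703 N
  Ry@4 = +5457.0703 N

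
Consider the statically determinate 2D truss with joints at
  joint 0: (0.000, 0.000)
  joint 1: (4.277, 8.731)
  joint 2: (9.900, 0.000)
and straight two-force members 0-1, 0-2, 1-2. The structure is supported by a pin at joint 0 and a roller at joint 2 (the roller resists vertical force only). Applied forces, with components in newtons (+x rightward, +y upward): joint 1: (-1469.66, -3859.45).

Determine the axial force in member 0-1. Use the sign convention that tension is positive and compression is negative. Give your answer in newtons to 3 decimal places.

N=3 nodes, M=3 members, R=3 reactions → 2N=6, M+R=6
member 0 (0-1): L=9.7223, (cx,cy)=(0.4399,0.8980)
member 1 (0-2): L=9.9000, (cx,cy)=(1.0000,0.0000)
member 2 (1-2): L=10.3850, (cx,cy)=(0.5415,-0.8407)
solve A·x = −loads:
  F[0-1] = -3884.2548 N (compression)
  F[0-2] = +239.0880 N (tension)
  F[1-2] = -441.5670 N (compression)
  Rx@0 = +1469.6600 N
  Ry@0 = +3488.2110 N
  Ry@2 = +371.2390 N

-3884.255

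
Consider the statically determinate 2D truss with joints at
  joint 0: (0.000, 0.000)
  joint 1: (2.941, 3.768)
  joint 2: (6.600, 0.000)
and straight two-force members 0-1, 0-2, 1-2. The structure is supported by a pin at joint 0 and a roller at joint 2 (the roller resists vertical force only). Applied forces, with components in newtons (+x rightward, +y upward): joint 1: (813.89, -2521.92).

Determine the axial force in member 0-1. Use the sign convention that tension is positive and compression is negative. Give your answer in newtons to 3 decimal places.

-1184.163

N=3 nodes, M=3 members, R=3 reactions → 2N=6, M+R=6
member 0 (0-1): L=4.7799, (cx,cy)=(0.6153,0.7883)
member 1 (0-2): L=6.6000, (cx,cy)=(1.0000,0.0000)
member 2 (1-2): L=5.2522, (cx,cy)=(0.6967,-0.7174)
solve A·x = −loads:
  F[0-1] = -1184.1633 N (compression)
  F[0-2] = +1542.4899 N (tension)
  F[1-2] = -2214.1402 N (compression)
  Rx@0 = -813.8900 N
  Ry@0 = +933.4800 N
  Ry@2 = +1588.4400 N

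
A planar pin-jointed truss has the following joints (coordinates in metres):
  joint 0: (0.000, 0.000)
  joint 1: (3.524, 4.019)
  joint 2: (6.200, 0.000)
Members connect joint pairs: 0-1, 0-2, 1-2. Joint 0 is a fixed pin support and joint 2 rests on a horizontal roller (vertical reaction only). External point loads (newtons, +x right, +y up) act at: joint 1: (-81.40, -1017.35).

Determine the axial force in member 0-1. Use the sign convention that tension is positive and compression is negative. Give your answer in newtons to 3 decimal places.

N=3 nodes, M=3 members, R=3 reactions → 2N=6, M+R=6
member 0 (0-1): L=5.3452, (cx,cy)=(0.6593,0.7519)
member 1 (0-2): L=6.2000, (cx,cy)=(1.0000,0.0000)
member 2 (1-2): L=4.8284, (cx,cy)=(0.5542,-0.8324)
solve A·x = −loads:
  F[0-1] = -654.1719 N (compression)
  F[0-2] = +349.8862 N (tension)
  F[1-2] = -631.3104 N (compression)
  Rx@0 = +81.4000 N
  Ry@0 = +491.8670 N
  Ry@2 = +525.4830 N

-654.172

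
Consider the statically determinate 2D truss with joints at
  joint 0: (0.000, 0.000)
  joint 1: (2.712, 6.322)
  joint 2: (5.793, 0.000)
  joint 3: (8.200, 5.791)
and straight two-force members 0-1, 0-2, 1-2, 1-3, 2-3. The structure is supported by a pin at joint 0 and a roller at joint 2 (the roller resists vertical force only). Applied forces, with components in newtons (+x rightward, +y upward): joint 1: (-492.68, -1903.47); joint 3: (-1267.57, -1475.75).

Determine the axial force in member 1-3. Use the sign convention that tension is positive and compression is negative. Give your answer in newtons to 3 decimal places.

-631.827

N=4 nodes, M=5 members, R=3 reactions → 2N=8, M+R=8
member 0 (0-1): L=6.8791, (cx,cy)=(0.3942,0.9190)
member 1 (0-2): L=5.7930, (cx,cy)=(1.0000,0.0000)
member 2 (1-2): L=7.0328, (cx,cy)=(0.4381,-0.8989)
member 3 (1-3): L=5.5136, (cx,cy)=(0.9954,-0.0963)
member 4 (2-3): L=6.2713, (cx,cy)=(0.3838,0.9234)
solve A·x = −loads:
  F[0-1] = -2398.2169 N (compression)
  F[0-2] = -814.7888 N (compression)
  F[1-2] = +401.9927 N (tension)
  F[1-3] = -631.8272 N (compression)
  F[2-3] = -1664.0460 N (compression)
  Rx@0 = +1760.2500 N
  Ry@0 = +2203.9844 N
  Ry@2 = +1175.2356 N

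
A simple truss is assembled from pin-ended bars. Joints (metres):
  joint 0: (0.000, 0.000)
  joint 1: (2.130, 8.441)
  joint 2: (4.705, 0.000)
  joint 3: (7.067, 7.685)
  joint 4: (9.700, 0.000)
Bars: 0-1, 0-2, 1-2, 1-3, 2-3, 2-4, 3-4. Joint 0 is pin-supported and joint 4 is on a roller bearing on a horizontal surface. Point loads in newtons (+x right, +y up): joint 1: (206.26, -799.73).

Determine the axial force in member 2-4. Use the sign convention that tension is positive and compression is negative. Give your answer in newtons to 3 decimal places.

121.663

N=5 nodes, M=7 members, R=3 reactions → 2N=10, M+R=10
member 0 (0-1): L=8.7056, (cx,cy)=(0.2447,0.9696)
member 1 (0-2): L=4.7050, (cx,cy)=(1.0000,0.0000)
member 2 (1-2): L=8.8250, (cx,cy)=(0.2918,-0.9565)
member 3 (1-3): L=4.9945, (cx,cy)=(0.9885,-0.1514)
member 4 (2-3): L=8.0398, (cx,cy)=(0.2938,0.9559)
member 5 (2-4): L=4.9950, (cx,cy)=(1.0000,0.0000)
member 6 (3-4): L=8.1235, (cx,cy)=(0.3241,-0.9460)
solve A·x = −loads:
  F[0-1] = -458.5680 N (compression)
  F[0-2] = +318.4579 N (tension)
  F[1-2] = -335.9652 N (compression)
  F[1-3] = -222.9982 N (compression)
  F[2-3] = +336.1809 N (tension)
  F[2-4] = +121.6626 N (tension)
  F[3-4] = -375.3631 N (compression)
  Rx@0 = -206.2600 N
  Ry@0 = +444.6305 N
  Ry@4 = +355.0995 N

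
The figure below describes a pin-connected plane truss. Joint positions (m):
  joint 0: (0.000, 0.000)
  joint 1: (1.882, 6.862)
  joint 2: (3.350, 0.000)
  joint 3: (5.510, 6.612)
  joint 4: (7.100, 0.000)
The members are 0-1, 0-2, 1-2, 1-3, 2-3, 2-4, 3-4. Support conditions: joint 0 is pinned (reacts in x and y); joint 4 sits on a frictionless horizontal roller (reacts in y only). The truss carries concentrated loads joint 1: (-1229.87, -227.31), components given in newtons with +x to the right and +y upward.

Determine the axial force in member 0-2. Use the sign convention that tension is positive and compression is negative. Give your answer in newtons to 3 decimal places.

N=5 nodes, M=7 members, R=3 reactions → 2N=10, M+R=10
member 0 (0-1): L=7.1154, (cx,cy)=(0.2645,0.9644)
member 1 (0-2): L=3.3500, (cx,cy)=(1.0000,0.0000)
member 2 (1-2): L=7.0173, (cx,cy)=(0.2092,-0.9779)
member 3 (1-3): L=3.6366, (cx,cy)=(0.9976,-0.0687)
member 4 (2-3): L=6.9559, (cx,cy)=(0.3105,0.9506)
member 5 (2-4): L=3.7500, (cx,cy)=(1.0000,0.0000)
member 6 (3-4): L=6.8005, (cx,cy)=(0.2338,-0.9723)
solve A·x = −loads:
  F[0-1] = -1405.7642 N (compression)
  F[0-2] = -858.0502 N (compression)
  F[1-2] = +1109.8186 N (tension)
  F[1-3] = +627.3623 N (tension)
  F[2-3] = -1141.7033 N (compression)
  F[2-4] = -271.3461 N (compression)
  F[3-4] = +1160.5573 N (tension)
  Rx@0 = +1229.8700 N
  Ry@0 = +1355.7002 N
  Ry@4 = -1128.3902 N

-858.050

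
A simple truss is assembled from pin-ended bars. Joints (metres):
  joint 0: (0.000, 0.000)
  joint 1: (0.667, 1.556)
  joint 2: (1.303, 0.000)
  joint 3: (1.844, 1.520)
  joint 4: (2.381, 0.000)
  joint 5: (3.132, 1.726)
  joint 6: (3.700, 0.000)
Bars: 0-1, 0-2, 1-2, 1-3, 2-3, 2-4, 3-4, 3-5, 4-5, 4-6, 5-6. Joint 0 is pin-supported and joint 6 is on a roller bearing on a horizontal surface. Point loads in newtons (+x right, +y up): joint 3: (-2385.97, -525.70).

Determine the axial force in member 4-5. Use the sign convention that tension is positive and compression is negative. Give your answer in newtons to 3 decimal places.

-886.112

N=7 nodes, M=11 members, R=3 reactions → 2N=14, M+R=14
member 0 (0-1): L=1.6929, (cx,cy)=(0.3940,0.9191)
member 1 (0-2): L=1.3030, (cx,cy)=(1.0000,0.0000)
member 2 (1-2): L=1.6810, (cx,cy)=(0.3784,-0.9257)
member 3 (1-3): L=1.1776, (cx,cy)=(0.9995,-0.0306)
member 4 (2-3): L=1.6134, (cx,cy)=(0.3353,0.9421)
member 5 (2-4): L=1.0780, (cx,cy)=(1.0000,0.0000)
member 6 (3-4): L=1.6121, (cx,cy)=(0.3331,-0.9429)
member 7 (3-5): L=1.3044, (cx,cy)=(0.9875,0.1579)
member 8 (4-5): L=1.8823, (cx,cy)=(0.3990,0.9170)
member 9 (4-6): L=1.3190, (cx,cy)=(1.0000,0.0000)
member 10 (5-6): L=1.8171, (cx,cy)=(0.3126,-0.9499)
solve A·x = −loads:
  F[0-1] = -1353.3513 N (compression)
  F[0-2] = -1852.7623 N (compression)
  F[1-2] = +1378.6346 N (tension)
  F[1-3] = -1055.3140 N (compression)
  F[2-3] = -1354.5693 N (compression)
  F[2-4] = -876.9414 N (compression)
  F[3-4] = +861.7462 N (tension)
  F[3-5] = +597.3803 N (tension)
  F[4-5] = -886.1120 N (compression)
  F[4-6] = -236.3435 N (compression)
  F[5-6] = +756.0738 N (tension)
  Rx@0 = +2385.9700 N
  Ry@0 = +1243.8848 N
  Ry@6 = -718.1848 N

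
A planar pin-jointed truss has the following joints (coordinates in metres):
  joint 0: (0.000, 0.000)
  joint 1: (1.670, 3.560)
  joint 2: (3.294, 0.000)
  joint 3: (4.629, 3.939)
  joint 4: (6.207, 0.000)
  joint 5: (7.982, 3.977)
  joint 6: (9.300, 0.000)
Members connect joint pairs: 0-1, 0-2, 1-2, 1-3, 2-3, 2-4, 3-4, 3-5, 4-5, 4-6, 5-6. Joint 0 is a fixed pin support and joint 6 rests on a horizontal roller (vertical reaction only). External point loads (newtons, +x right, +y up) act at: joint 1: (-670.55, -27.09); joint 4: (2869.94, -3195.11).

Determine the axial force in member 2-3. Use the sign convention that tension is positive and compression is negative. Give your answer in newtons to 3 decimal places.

-1316.543

N=7 nodes, M=11 members, R=3 reactions → 2N=14, M+R=14
member 0 (0-1): L=3.9322, (cx,cy)=(0.4247,0.9053)
member 1 (0-2): L=3.2940, (cx,cy)=(1.0000,0.0000)
member 2 (1-2): L=3.9129, (cx,cy)=(0.4150,-0.9098)
member 3 (1-3): L=2.9832, (cx,cy)=(0.9919,0.1270)
member 4 (2-3): L=4.1591, (cx,cy)=(0.3210,0.9471)
member 5 (2-4): L=2.9130, (cx,cy)=(1.0000,0.0000)
member 6 (3-4): L=4.2433, (cx,cy)=(0.3719,-0.9283)
member 7 (3-5): L=3.3532, (cx,cy)=(0.9999,0.0113)
member 8 (4-5): L=4.3551, (cx,cy)=(0.4076,0.9132)
member 9 (4-6): L=3.0930, (cx,cy)=(1.0000,0.0000)
member 10 (5-6): L=4.1897, (cx,cy)=(0.3146,-0.9492)
solve A·x = −loads:
  F[0-1] = -1481.8142 N (compression)
  F[0-2] = +2828.7083 N (tension)
  F[1-2] = +1370.4883 N (tension)
  F[1-3] = -531.8787 N (compression)
  F[2-3] = -1316.5434 N (compression)
  F[2-4] = +3820.0987 N (tension)
  F[3-4] = +1398.0569 N (tension)
  F[3-5] = -1470.1600 N (compression)
  F[4-5] = +2077.7151 N (tension)
  F[4-6] = +623.2609 N (tension)
  F[5-6] = -1981.2453 N (compression)
  Rx@0 = -2199.3900 N
  Ry@0 = +1341.5409 N
  Ry@6 = +1880.6591 N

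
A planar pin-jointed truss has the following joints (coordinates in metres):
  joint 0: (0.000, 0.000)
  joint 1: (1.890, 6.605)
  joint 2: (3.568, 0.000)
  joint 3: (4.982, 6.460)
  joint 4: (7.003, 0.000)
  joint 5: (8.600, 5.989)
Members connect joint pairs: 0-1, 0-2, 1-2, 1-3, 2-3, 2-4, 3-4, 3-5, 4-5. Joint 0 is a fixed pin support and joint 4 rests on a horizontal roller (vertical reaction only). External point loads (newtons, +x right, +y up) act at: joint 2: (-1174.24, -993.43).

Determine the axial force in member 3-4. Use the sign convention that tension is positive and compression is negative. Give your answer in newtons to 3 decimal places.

N=6 nodes, M=9 members, R=3 reactions → 2N=12, M+R=12
member 0 (0-1): L=6.8701, (cx,cy)=(0.2751,0.9614)
member 1 (0-2): L=3.5680, (cx,cy)=(1.0000,0.0000)
member 2 (1-2): L=6.8148, (cx,cy)=(0.2462,-0.9692)
member 3 (1-3): L=3.0954, (cx,cy)=(0.9989,-0.0468)
member 4 (2-3): L=6.6129, (cx,cy)=(0.2138,0.9769)
member 5 (2-4): L=3.4350, (cx,cy)=(1.0000,0.0000)
member 6 (3-4): L=6.7688, (cx,cy)=(0.2986,-0.9544)
member 7 (3-5): L=3.6485, (cx,cy)=(0.9916,-0.1291)
member 8 (4-5): L=6.1983, (cx,cy)=(0.2577,0.9662)
solve A·x = −loads:
  F[0-1] = -506.8383 N (compression)
  F[0-2] = -1034.8059 N (compression)
  F[1-2] = +515.6503 N (tension)
  F[1-3] = -266.6945 N (compression)
  F[2-3] = +505.3430 N (tension)
  F[2-4] = +158.3477 N (tension)
  F[3-4] = -530.3398 N (compression)
  F[3-5] = -0.0000 N (tension)
  F[4-5] = +0.0000 N (tension)
  Rx@0 = +1174.2400 N
  Ry@0 = +487.2815 N
  Ry@4 = +506.1485 N

-530.340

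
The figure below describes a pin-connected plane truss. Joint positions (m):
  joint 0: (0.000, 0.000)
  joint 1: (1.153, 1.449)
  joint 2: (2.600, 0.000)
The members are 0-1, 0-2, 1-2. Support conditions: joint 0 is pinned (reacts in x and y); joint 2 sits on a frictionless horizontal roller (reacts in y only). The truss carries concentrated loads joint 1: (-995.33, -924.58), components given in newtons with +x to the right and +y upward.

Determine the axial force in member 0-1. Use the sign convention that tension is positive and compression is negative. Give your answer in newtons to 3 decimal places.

N=3 nodes, M=3 members, R=3 reactions → 2N=6, M+R=6
member 0 (0-1): L=1.8518, (cx,cy)=(0.6227,0.7825)
member 1 (0-2): L=2.6000, (cx,cy)=(1.0000,0.0000)
member 2 (1-2): L=2.0478, (cx,cy)=(0.7066,-0.7076)
solve A·x = −loads:
  F[0-1] = -1366.4795 N (compression)
  F[0-2] = -144.4897 N (compression)
  F[1-2] = +204.4805 N (tension)
  Rx@0 = +995.3300 N
  Ry@0 = +1069.2694 N
  Ry@2 = -144.6894 N

-1366.480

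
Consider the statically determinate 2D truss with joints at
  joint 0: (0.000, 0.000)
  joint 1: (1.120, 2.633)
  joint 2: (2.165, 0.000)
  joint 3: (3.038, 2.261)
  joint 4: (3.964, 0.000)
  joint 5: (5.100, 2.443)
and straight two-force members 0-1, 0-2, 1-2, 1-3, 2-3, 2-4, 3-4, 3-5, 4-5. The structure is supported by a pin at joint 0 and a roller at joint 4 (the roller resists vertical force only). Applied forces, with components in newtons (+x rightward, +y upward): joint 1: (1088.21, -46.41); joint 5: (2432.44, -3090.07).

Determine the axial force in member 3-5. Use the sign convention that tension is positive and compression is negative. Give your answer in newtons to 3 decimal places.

N=6 nodes, M=9 members, R=3 reactions → 2N=12, M+R=12
member 0 (0-1): L=2.8613, (cx,cy)=(0.3914,0.9202)
member 1 (0-2): L=2.1650, (cx,cy)=(1.0000,0.0000)
member 2 (1-2): L=2.8328, (cx,cy)=(0.3689,-0.9295)
member 3 (1-3): L=1.9537, (cx,cy)=(0.9817,-0.1904)
member 4 (2-3): L=2.4237, (cx,cy)=(0.3602,0.9329)
member 5 (2-4): L=1.7990, (cx,cy)=(1.0000,0.0000)
member 6 (3-4): L=2.4433, (cx,cy)=(0.3790,-0.9254)
member 7 (3-5): L=2.0700, (cx,cy)=(0.9961,0.0879)
member 8 (4-5): L=2.6942, (cx,cy)=(0.4216,0.9068)
solve A·x = −loads:
  F[0-1] = +3340.7406 N (tension)
  F[0-2] = +2212.9864 N (tension)
  F[1-2] = -3686.9830 N (compression)
  F[1-3] = +1608.9944 N (tension)
  F[2-3] = +3673.5239 N (tension)
  F[2-4] = -470.3052 N (compression)
  F[3-4] = -2987.3108 N (compression)
  F[3-5] = +4050.6207 N (tension)
  F[4-5] = -3800.5712 N (compression)
  Rx@0 = -3520.6500 N
  Ry@0 = -3074.1769 N
  Ry@4 = +6210.6569 N

4050.621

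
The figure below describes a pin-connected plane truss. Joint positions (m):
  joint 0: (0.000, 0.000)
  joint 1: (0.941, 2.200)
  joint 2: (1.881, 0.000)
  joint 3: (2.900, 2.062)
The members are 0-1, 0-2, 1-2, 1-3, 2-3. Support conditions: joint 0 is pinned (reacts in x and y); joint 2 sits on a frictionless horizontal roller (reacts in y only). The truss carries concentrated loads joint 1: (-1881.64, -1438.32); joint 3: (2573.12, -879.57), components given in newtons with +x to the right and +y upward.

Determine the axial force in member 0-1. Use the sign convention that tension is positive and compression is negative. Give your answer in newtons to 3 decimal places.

N=4 nodes, M=5 members, R=3 reactions → 2N=8, M+R=8
member 0 (0-1): L=2.3928, (cx,cy)=(0.3933,0.9194)
member 1 (0-2): L=1.8810, (cx,cy)=(1.0000,0.0000)
member 2 (1-2): L=2.3924, (cx,cy)=(0.3929,-0.9196)
member 3 (1-3): L=1.9639, (cx,cy)=(0.9975,-0.0703)
member 4 (2-3): L=2.3000, (cx,cy)=(0.4430,0.8965)
solve A·x = −loads:
  F[0-1] = +410.7841 N (tension)
  F[0-2] = +529.9336 N (tension)
  F[1-2] = -2197.4872 N (compression)
  F[1-3] = +2913.8043 N (tension)
  F[2-3] = -752.7203 N (compression)
  Rx@0 = -691.4800 N
  Ry@0 = -377.6855 N
  Ry@2 = +2695.5755 N

410.784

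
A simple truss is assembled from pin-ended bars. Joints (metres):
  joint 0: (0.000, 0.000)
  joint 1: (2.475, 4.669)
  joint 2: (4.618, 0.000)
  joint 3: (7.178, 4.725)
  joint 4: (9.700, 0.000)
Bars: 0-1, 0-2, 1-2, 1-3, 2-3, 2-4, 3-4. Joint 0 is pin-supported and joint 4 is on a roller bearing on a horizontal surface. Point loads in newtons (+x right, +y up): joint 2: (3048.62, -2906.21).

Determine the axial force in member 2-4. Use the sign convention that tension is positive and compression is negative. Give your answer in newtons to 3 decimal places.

738.503

N=5 nodes, M=7 members, R=3 reactions → 2N=10, M+R=10
member 0 (0-1): L=5.2844, (cx,cy)=(0.4684,0.8835)
member 1 (0-2): L=4.6180, (cx,cy)=(1.0000,0.0000)
member 2 (1-2): L=5.1373, (cx,cy)=(0.4171,-0.9088)
member 3 (1-3): L=4.7033, (cx,cy)=(0.9999,0.0119)
member 4 (2-3): L=5.3739, (cx,cy)=(0.4764,0.8792)
member 5 (2-4): L=5.0820, (cx,cy)=(1.0000,0.0000)
member 6 (3-4): L=5.3559, (cx,cy)=(0.4709,-0.8822)
solve A·x = −loads:
  F[0-1] = -1723.3127 N (compression)
  F[0-2] = +3855.7458 N (tension)
  F[1-2] = +1655.7138 N (tension)
  F[1-3] = -1497.9030 N (compression)
  F[2-3] = +1593.9052 N (tension)
  F[2-4] = +738.5033 N (tension)
  F[3-4] = -1568.3508 N (compression)
  Rx@0 = -3048.6200 N
  Ry@0 = +1522.6144 N
  Ry@4 = +1383.5956 N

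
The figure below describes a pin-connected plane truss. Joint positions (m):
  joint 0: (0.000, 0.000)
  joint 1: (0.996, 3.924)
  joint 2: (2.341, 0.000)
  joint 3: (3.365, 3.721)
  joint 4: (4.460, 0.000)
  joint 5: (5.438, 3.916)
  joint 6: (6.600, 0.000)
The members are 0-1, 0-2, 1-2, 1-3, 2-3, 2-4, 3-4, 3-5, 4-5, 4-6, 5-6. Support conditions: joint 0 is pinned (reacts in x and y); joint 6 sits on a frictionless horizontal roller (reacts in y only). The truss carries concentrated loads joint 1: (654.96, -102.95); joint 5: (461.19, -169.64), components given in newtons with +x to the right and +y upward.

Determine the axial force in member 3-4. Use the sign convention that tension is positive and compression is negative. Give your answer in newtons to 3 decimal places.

-670.560

N=7 nodes, M=11 members, R=3 reactions → 2N=14, M+R=14
member 0 (0-1): L=4.0484, (cx,cy)=(0.2460,0.9693)
member 1 (0-2): L=2.3410, (cx,cy)=(1.0000,0.0000)
member 2 (1-2): L=4.1481, (cx,cy)=(0.3242,-0.9460)
member 3 (1-3): L=2.3777, (cx,cy)=(0.9963,-0.0854)
member 4 (2-3): L=3.8593, (cx,cy)=(0.2653,0.9642)
member 5 (2-4): L=2.1190, (cx,cy)=(1.0000,0.0000)
member 6 (3-4): L=3.8788, (cx,cy)=(0.2823,-0.9593)
member 7 (3-5): L=2.0822, (cx,cy)=(0.9956,0.0937)
member 8 (4-5): L=4.0363, (cx,cy)=(0.2423,0.9702)
member 9 (4-6): L=2.1400, (cx,cy)=(1.0000,0.0000)
member 10 (5-6): L=4.0848, (cx,cy)=(0.2845,-0.9587)
solve A·x = −loads:
  F[0-1] = +563.0683 N (tension)
  F[0-2] = +977.6232 N (tension)
  F[1-2] = -658.3164 N (compression)
  F[1-3] = -304.0883 N (compression)
  F[2-3] = +645.9006 N (tension)
  F[2-4] = +592.7904 N (tension)
  F[3-4] = -670.5596 N (compression)
  F[3-5] = +57.9572 N (tension)
  F[4-5] = +663.0423 N (tension)
  F[4-6] = +242.8307 N (tension)
  F[5-6] = -853.6199 N (compression)
  Rx@0 = -1116.1500 N
  Ry@0 = -545.7621 N
  Ry@6 = +818.3521 N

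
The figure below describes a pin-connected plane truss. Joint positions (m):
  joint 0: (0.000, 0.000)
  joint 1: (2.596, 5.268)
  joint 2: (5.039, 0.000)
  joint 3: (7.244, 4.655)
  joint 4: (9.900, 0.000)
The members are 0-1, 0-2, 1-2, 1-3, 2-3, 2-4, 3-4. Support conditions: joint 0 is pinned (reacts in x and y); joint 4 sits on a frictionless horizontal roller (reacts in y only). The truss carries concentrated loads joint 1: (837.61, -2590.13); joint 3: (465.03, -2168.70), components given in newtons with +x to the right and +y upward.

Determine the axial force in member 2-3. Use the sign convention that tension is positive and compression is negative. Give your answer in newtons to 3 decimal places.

N=5 nodes, M=7 members, R=3 reactions → 2N=10, M+R=10
member 0 (0-1): L=5.8729, (cx,cy)=(0.4420,0.8970)
member 1 (0-2): L=5.0390, (cx,cy)=(1.0000,0.0000)
member 2 (1-2): L=5.8069, (cx,cy)=(0.4207,-0.9072)
member 3 (1-3): L=4.6882, (cx,cy)=(0.9914,-0.1308)
member 4 (2-3): L=5.1508, (cx,cy)=(0.4281,0.9037)
member 5 (2-4): L=4.8610, (cx,cy)=(1.0000,0.0000)
member 6 (3-4): L=5.3594, (cx,cy)=(0.4956,-0.8686)
solve A·x = −loads:
  F[0-1] = -2038.3461 N (compression)
  F[0-2] = +2203.6497 N (tension)
  F[1-2] = -625.1355 N (compression)
  F[1-3] = -1488.3990 N (compression)
  F[2-3] = +627.5282 N (tension)
  F[2-4] = +1672.0149 N (tension)
  F[3-4] = -3373.8806 N (compression)
  Rx@0 = -1302.6400 N
  Ry@0 = +1828.3972 N
  Ry@4 = +2930.4328 N

627.528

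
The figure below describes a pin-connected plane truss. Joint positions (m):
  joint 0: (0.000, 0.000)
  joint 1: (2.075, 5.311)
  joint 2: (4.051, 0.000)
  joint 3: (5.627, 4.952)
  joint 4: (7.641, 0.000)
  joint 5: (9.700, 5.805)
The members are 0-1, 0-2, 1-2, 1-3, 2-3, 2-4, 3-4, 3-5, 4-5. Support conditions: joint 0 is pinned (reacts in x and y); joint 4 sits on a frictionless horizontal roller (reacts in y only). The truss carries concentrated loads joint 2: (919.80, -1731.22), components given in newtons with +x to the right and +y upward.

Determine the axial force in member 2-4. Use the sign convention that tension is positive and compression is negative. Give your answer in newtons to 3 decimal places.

N=6 nodes, M=9 members, R=3 reactions → 2N=12, M+R=12
member 0 (0-1): L=5.7020, (cx,cy)=(0.3639,0.9314)
member 1 (0-2): L=4.0510, (cx,cy)=(1.0000,0.0000)
member 2 (1-2): L=5.6667, (cx,cy)=(0.3487,-0.9372)
member 3 (1-3): L=3.5701, (cx,cy)=(0.9949,-0.1006)
member 4 (2-3): L=5.1967, (cx,cy)=(0.3033,0.9529)
member 5 (2-4): L=3.5900, (cx,cy)=(1.0000,0.0000)
member 6 (3-4): L=5.3459, (cx,cy)=(0.3767,-0.9263)
member 7 (3-5): L=4.1614, (cx,cy)=(0.9788,0.2050)
member 8 (4-5): L=6.1593, (cx,cy)=(0.3343,0.9425)
solve A·x = −loads:
  F[0-1] = -873.2616 N (compression)
  F[0-2] = +1237.5886 N (tension)
  F[1-2] = +937.3778 N (tension)
  F[1-3] = -647.9411 N (compression)
  F[2-3] = +894.8200 N (tension)
  F[2-4] = +373.2872 N (tension)
  F[3-4] = -990.8397 N (compression)
  F[3-5] = -0.0000 N (compression)
  F[4-5] = +0.0000 N (tension)
  Rx@0 = -919.8000 N
  Ry@0 = +813.3857 N
  Ry@4 = +917.8343 N

373.287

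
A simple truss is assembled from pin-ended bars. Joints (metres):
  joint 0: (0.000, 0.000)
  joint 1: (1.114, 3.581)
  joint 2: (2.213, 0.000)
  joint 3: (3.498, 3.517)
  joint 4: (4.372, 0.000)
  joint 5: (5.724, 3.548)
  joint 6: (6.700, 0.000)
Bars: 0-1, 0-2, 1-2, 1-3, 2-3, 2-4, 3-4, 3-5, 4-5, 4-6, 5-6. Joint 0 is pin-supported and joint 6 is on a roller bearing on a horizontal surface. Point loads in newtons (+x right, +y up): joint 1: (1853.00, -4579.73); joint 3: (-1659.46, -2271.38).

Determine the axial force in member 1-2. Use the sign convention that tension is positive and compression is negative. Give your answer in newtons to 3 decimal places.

N=7 nodes, M=11 members, R=3 reactions → 2N=14, M+R=14
member 0 (0-1): L=3.7503, (cx,cy)=(0.2970,0.9549)
member 1 (0-2): L=2.2130, (cx,cy)=(1.0000,0.0000)
member 2 (1-2): L=3.7458, (cx,cy)=(0.2934,-0.9560)
member 3 (1-3): L=2.3849, (cx,cy)=(0.9996,-0.0268)
member 4 (2-3): L=3.7444, (cx,cy)=(0.3432,0.9393)
member 5 (2-4): L=2.1590, (cx,cy)=(1.0000,0.0000)
member 6 (3-4): L=3.6240, (cx,cy)=(0.2412,-0.9705)
member 7 (3-5): L=2.2262, (cx,cy)=(0.9999,0.0139)
member 8 (4-5): L=3.7969, (cx,cy)=(0.3561,0.9345)
member 9 (4-6): L=2.3280, (cx,cy)=(1.0000,0.0000)
member 10 (5-6): L=3.6798, (cx,cy)=(0.2652,-0.9642)
solve A·x = −loads:
  F[0-1] = -5010.6495 N (compression)
  F[0-2] = +1681.9281 N (tension)
  F[1-2] = +310.5717 N (tension)
  F[1-3] = -3433.7439 N (compression)
  F[2-3] = -316.1010 N (compression)
  F[2-4] = +1881.5266 N (tension)
  F[3-4] = -2149.0431 N (compression)
  F[3-5] = -1363.3699 N (compression)
  F[4-5] = +2231.8999 N (tension)
  F[4-6] = +568.4963 N (tension)
  F[5-6] = -2143.3902 N (compression)
  Rx@0 = -193.5400 N
  Ry@0 = +4784.4863 N
  Ry@6 = +2066.6237 N

310.572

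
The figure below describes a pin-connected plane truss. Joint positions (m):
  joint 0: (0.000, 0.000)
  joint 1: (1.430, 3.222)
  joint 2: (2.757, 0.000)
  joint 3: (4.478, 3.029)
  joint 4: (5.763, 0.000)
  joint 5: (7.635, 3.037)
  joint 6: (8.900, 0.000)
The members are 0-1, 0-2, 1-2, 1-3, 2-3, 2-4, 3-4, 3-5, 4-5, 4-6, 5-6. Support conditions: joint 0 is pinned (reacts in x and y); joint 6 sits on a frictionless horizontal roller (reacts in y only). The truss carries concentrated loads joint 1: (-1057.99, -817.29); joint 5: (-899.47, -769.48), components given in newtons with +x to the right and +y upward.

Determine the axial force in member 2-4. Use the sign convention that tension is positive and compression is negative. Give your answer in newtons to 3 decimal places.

-651.472

N=7 nodes, M=11 members, R=3 reactions → 2N=14, M+R=14
member 0 (0-1): L=3.5251, (cx,cy)=(0.4057,0.9140)
member 1 (0-2): L=2.7570, (cx,cy)=(1.0000,0.0000)
member 2 (1-2): L=3.4846, (cx,cy)=(0.3808,-0.9246)
member 3 (1-3): L=3.0541, (cx,cy)=(0.9980,-0.0632)
member 4 (2-3): L=3.4838, (cx,cy)=(0.4940,0.8695)
member 5 (2-4): L=3.0060, (cx,cy)=(1.0000,0.0000)
member 6 (3-4): L=3.2903, (cx,cy)=(0.3905,-0.9206)
member 7 (3-5): L=3.1570, (cx,cy)=(1.0000,0.0025)
member 8 (4-5): L=3.5676, (cx,cy)=(0.5247,0.8513)
member 9 (4-6): L=3.1370, (cx,cy)=(1.0000,0.0000)
member 10 (5-6): L=3.2899, (cx,cy)=(0.3845,-0.9231)
solve A·x = −loads:
  F[0-1] = -1625.0049 N (compression)
  F[0-2] = -1298.2530 N (compression)
  F[1-2] = +713.7417 N (tension)
  F[1-3] = +127.2288 N (tension)
  F[2-3] = -759.0466 N (compression)
  F[2-4] = -651.4721 N (compression)
  F[3-4] = +724.1645 N (tension)
  F[3-5] = -530.8163 N (compression)
  F[4-5] = -783.1271 N (compression)
  F[4-6] = +42.2693 N (tension)
  F[5-6] = -109.9311 N (compression)
  Rx@0 = +1957.4600 N
  Ry@0 = +1485.2902 N
  Ry@6 = +101.4798 N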